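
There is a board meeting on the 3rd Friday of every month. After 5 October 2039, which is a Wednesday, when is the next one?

October 2039 starts on a Saturday; its first Friday is the 7th, so the 3rd Friday is the 21st — 21 October 2039.
21 October 2039 is after 5 October 2039, so that is the next one.

21 October 2039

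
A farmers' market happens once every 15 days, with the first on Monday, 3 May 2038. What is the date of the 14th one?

The 14th occurrence is 13 intervals after the first: 13 × 15 = 195 days after 3 May 2038.
May has 31 days — 28 days to the end of May leaves 167.
June has 30 days (137 left).
July has 31 days (106 left).
August has 31 days (75 left).
September has 30 days (45 left).
October has 31 days (14 left).
14 days into November → 14 November 2038.

14 November 2038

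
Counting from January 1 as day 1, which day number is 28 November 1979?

332

Days in months before November: 31 + 28 + 31 + 30 + 31 + 30 + 31 + 31 + 30 + 31 = 304.
Plus 28 days into November → day 332.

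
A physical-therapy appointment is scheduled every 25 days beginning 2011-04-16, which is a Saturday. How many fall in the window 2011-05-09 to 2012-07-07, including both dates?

Occurrences land 25·i days after 2011-04-16 for i = 0, 1, 2, …
2011-05-09 is 23 days after the start; 23 ÷ 25 = 0 remainder 23; since the remainder is 23, round up to i = 1. First occurrence in the window: #2 on 2011-05-11 (1×25 = 25 days in).
2012-07-07 is 448 days after the start; 448 ÷ 25 = 17 remainder 23. Last occurrence in the window: #18 on 2012-06-14.
Occurrences #2 through #18: 17 in total.

17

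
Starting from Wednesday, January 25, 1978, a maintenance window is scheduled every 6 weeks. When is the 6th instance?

August 23, 1978

The 6th occurrence is 5 intervals after the first: 5 × 42 = 210 days after January 25, 1978.
January has 31 days — 6 days to the end of January leaves 204.
February has 28 days (176 left).
March has 31 days (145 left).
April has 30 days (115 left).
May has 31 days (84 left).
June has 30 days (54 left).
July has 31 days (23 left).
23 days into August → August 23, 1978.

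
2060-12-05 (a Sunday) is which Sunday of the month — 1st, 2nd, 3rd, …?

Day 5 falls in week ⌈5/7⌉ of the month.
Days 1–7 hold the 1st Sunday, 8–14 the 2nd, 15–21 the 3rd, 22–28 the 4th, 29–31 the 5th.
5 is in the range for the 1st.

1st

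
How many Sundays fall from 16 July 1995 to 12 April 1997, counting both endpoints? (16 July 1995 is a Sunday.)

91

16 July 1995 is a Sunday; the first Sunday on or after it is 16 July 1995.
From 16 July 1995 to 12 April 1997: 168 + 366 + 102 = 636 days (rest of 1995, 1996, to 12 April 1997 in 1997).
636 ÷ 7 = 90 full weeks with remainder 6, so 90 more Sundays after the first → 91.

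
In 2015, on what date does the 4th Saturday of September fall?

September 2015 begins on a Tuesday, so the first Saturday is September 5 (4 days later).
The 4th Saturday is 3 weeks later: 5 + 21 = 26.

2015-09-26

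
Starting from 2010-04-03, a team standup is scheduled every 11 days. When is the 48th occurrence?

2011-09-02

The 48th occurrence is 47 intervals after the first: 47 × 11 = 517 days after 2010-04-03.
April has 30 days — 27 days to the end of April leaves 490.
From end of April to end of 2010 is 245 days (245 left).
January has 31 days (214 left).
February has 28 days (186 left).
March has 31 days (155 left).
April has 30 days (125 left).
May has 31 days (94 left).
June has 30 days (64 left).
July has 31 days (33 left).
August has 31 days (2 left).
2 days into September → 2011-09-02.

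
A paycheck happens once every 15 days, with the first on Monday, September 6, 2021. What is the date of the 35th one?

The 35th occurrence is 34 intervals after the first: 34 × 15 = 510 days after September 6, 2021.
September has 30 days — 24 days to the end of September leaves 486.
From end of September to end of 2021 is 92 days (394 left).
2022 has 365 days (29 left).
29 days into January → January 29, 2023.

January 29, 2023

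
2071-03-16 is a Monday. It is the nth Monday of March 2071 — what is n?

Day 16 falls in week ⌈16/7⌉ of the month.
Days 1–7 hold the 1st Monday, 8–14 the 2nd, 15–21 the 3rd, 22–28 the 4th, 29–31 the 5th.
16 is in the range for the 3rd.

3rd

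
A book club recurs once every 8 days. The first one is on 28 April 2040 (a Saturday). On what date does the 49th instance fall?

The 49th occurrence is 48 intervals after the first: 48 × 8 = 384 days after 28 April 2040.
April has 30 days — 2 days to the end of April leaves 382.
May has 31 days (351 left).
June has 30 days (321 left).
July has 31 days (290 left).
August has 31 days (259 left).
September has 30 days (229 left).
October has 31 days (198 left).
November has 30 days (168 left).
December has 31 days (137 left).
January has 31 days (106 left).
February has 28 days (78 left).
March has 31 days (47 left).
April has 30 days (17 left).
17 days into May → 17 May 2041.

17 May 2041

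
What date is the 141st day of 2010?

January has 31 days (141 − 31 = 110 remain).
February has 28 days (110 − 28 = 82 remain).
March has 31 days (82 − 31 = 51 remain).
April has 30 days (51 − 30 = 21 remain).
21 into May → May 21.

May 21, 2010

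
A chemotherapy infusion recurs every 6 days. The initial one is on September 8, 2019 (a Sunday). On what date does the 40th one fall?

The 40th occurrence is 39 intervals after the first: 39 × 6 = 234 days after September 8, 2019.
September has 30 days — 22 days to the end of September leaves 212.
October has 31 days (181 left).
November has 30 days (151 left).
December has 31 days (120 left).
January has 31 days (89 left).
February has 29 days (60 left).
March has 31 days (29 left).
29 days into April → April 29, 2020.

April 29, 2020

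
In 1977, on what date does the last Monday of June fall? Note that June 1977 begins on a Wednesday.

June 27, 1977

June 1977 begins on a Wednesday, so the first Monday is June 6 (5 days later).
June 1977 has 30 days. Adding weeks: 6, 13, 20, 27 — the last one ≤ 30 is the 27th.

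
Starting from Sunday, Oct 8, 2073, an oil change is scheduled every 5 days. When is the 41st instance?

Apr 26, 2074

The 41st occurrence is 40 intervals after the first: 40 × 5 = 200 days after Oct 8, 2073.
Oct has 31 days — 23 days to the end of Oct leaves 177.
Nov has 30 days (147 left).
Dec has 31 days (116 left).
Jan has 31 days (85 left).
Feb has 28 days (57 left).
Mar has 31 days (26 left).
26 days into Apr → Apr 26, 2074.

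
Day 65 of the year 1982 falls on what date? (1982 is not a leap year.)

March 6, 1982

January has 31 days (65 − 31 = 34 remain).
February has 28 days (34 − 28 = 6 remain).
6 into March → March 6.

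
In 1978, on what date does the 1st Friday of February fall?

3 February 1978

The first Friday of February 1978 is February 3.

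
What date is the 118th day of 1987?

January has 31 days (118 − 31 = 87 remain).
February has 28 days (87 − 28 = 59 remain).
March has 31 days (59 − 31 = 28 remain).
28 into April → April 28.

April 28, 1987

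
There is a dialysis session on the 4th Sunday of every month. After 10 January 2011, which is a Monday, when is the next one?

23 January 2011

January 2011 starts on a Saturday; its first Sunday is the 2nd, so the 4th Sunday is the 23rd — 23 January 2011.
23 January 2011 is after 10 January 2011, so that is the next one.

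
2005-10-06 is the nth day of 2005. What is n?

279

Days in months before October: 31 + 28 + 31 + 30 + 31 + 30 + 31 + 31 + 30 = 273.
Plus 6 days into October → day 279.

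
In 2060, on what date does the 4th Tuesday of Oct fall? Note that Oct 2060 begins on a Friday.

Oct 26, 2060

Oct 2060 begins on a Friday, so the first Tuesday is Oct 5 (4 days later).
The 4th Tuesday is 3 weeks later: 5 + 21 = 26.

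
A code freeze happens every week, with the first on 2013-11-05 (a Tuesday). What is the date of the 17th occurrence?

2014-02-25

The 17th occurrence is 16 intervals after the first: 16 × 7 = 112 days after 2013-11-05.
November has 30 days — 25 days to the end of November leaves 87.
December has 31 days (56 left).
January has 31 days (25 left).
25 days into February → 2014-02-25.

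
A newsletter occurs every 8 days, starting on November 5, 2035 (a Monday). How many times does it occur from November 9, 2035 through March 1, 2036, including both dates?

14

Occurrences land 8·i days after November 5, 2035 for i = 0, 1, 2, …
November 9, 2035 is 4 days after the start; 4 ÷ 8 = 0 remainder 4; since the remainder is 4, round up to i = 1. First occurrence in the window: #2 on November 13, 2035 (1×8 = 8 days in).
March 1, 2036 is 117 days after the start; 117 ÷ 8 = 14 remainder 5. Last occurrence in the window: #15 on February 25, 2036.
Occurrences #2 through #15: 14 in total.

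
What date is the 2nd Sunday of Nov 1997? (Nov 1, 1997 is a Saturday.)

Nov 1997 begins on a Saturday, so the first Sunday is Nov 2 (1 day later).
The 2nd Sunday is 1 weeks later: 2 + 7 = 9.

Nov 9, 1997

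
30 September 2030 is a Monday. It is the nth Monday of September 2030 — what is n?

5th

Day 30 falls in week ⌈30/7⌉ of the month.
Days 1–7 hold the 1st Monday, 8–14 the 2nd, 15–21 the 3rd, 22–28 the 4th, 29–31 the 5th.
30 is in the range for the 5th.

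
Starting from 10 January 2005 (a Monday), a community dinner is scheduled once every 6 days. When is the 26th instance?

The 26th occurrence is 25 intervals after the first: 25 × 6 = 150 days after 10 January 2005.
January has 31 days — 21 days to the end of January leaves 129.
February has 28 days (101 left).
March has 31 days (70 left).
April has 30 days (40 left).
May has 31 days (9 left).
9 days into June → 9 June 2005.

9 June 2005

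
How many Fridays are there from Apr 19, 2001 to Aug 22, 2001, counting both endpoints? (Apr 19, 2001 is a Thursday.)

Apr 19, 2001 is a Thursday; the first Friday on or after it is Apr 20, 2001 (1 day later).
From Apr 20, 2001 to Aug 22, 2001: 10 + 31 + 30 + 31 + 22 = 124 days (rest of Apr, May, Jun, Jul, Aug).
124 ÷ 7 = 17 full weeks with remainder 5, so 17 more Fridays after the first → 18.

18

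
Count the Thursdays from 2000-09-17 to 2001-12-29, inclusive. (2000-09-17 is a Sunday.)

67

2000-09-17 is a Sunday; the first Thursday on or after it is 2000-09-21 (4 days later).
From 2000-09-21 to 2001-12-29: 101 + 363 = 464 days (rest of 2000, to 2001-12-29 in 2001).
464 ÷ 7 = 66 full weeks with remainder 2, so 66 more Thursdays after the first → 67.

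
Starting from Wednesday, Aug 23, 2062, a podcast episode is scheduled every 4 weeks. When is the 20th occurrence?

The 20th occurrence is 19 intervals after the first: 19 × 28 = 532 days after Aug 23, 2062.
Aug has 31 days — 8 days to the end of Aug leaves 524.
From end of Aug to end of 2062 is 122 days (402 left).
2063 has 365 days (37 left).
Jan has 31 days (6 left).
6 days into Feb → Feb 6, 2064.

Feb 6, 2064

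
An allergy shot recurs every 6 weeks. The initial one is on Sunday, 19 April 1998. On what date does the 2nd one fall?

31 May 1998

The 2nd occurrence is 1 interval after the first: 1 × 42 = 42 days after 19 April 1998.
April has 30 days — 11 days to the end of April leaves 31.
31 days into May → 31 May 1998.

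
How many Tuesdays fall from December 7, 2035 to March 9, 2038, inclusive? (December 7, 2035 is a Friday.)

December 7, 2035 is a Friday; the first Tuesday on or after it is December 11, 2035 (4 days later).
From December 11, 2035 to March 9, 2038: 20 + 366 + 365 + 68 = 819 days (rest of 2035, 2036, 2037, to March 9, 2038 in 2038).
819 ÷ 7 = 117 full weeks with remainder 0, so 117 more Tuesdays after the first → 118.

118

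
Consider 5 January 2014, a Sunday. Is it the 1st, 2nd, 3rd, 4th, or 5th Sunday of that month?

Day 5 falls in week ⌈5/7⌉ of the month.
Days 1–7 hold the 1st Sunday, 8–14 the 2nd, 15–21 the 3rd, 22–28 the 4th, 29–31 the 5th.
5 is in the range for the 1st.

1st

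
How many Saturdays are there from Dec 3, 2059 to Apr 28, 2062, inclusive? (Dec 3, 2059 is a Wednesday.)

Dec 3, 2059 is a Wednesday; the first Saturday on or after it is Dec 6, 2059 (3 days later).
From Dec 6, 2059 to Apr 28, 2062: 25 + 366 + 365 + 118 = 874 days (rest of 2059, 2060, 2061, to Apr 28, 2062 in 2062).
874 ÷ 7 = 124 full weeks with remainder 6, so 124 more Saturdays after the first → 125.

125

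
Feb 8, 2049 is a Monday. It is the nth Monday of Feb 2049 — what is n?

Day 8 falls in week ⌈8/7⌉ of the month.
Days 1–7 hold the 1st Monday, 8–14 the 2nd, 15–21 the 3rd, 22–28 the 4th, 29–31 the 5th.
8 is in the range for the 2nd.

2nd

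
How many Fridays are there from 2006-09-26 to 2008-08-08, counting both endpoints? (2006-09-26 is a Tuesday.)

98

2006-09-26 is a Tuesday; the first Friday on or after it is 2006-09-29 (3 days later).
From 2006-09-29 to 2008-08-08: 93 + 365 + 221 = 679 days (rest of 2006, 2007, to 2008-08-08 in 2008).
679 ÷ 7 = 97 full weeks with remainder 0, so 97 more Fridays after the first → 98.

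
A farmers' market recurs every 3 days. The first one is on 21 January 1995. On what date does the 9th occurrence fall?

14 February 1995

The 9th occurrence is 8 intervals after the first: 8 × 3 = 24 days after 21 January 1995.
January has 31 days — 10 days to the end of January leaves 14.
14 days into February → 14 February 1995.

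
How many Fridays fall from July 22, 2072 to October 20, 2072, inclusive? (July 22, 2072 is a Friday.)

13

July 22, 2072 is a Friday; the first Friday on or after it is July 22, 2072.
From July 22, 2072 to October 20, 2072: 9 + 31 + 30 + 20 = 90 days (rest of July, August, September, October).
90 ÷ 7 = 12 full weeks with remainder 6, so 12 more Fridays after the first → 13.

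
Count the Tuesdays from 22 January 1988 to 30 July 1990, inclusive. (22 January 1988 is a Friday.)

131

22 January 1988 is a Friday; the first Tuesday on or after it is 26 January 1988 (4 days later).
From 26 January 1988 to 30 July 1990: 340 + 365 + 211 = 916 days (rest of 1988, 1989, to 30 July 1990 in 1990).
916 ÷ 7 = 130 full weeks with remainder 6, so 130 more Tuesdays after the first → 131.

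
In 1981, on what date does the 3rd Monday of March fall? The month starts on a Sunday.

March 16, 1981

March 1981 begins on a Sunday, so the first Monday is March 2 (1 day later).
The 3rd Monday is 2 weeks later: 2 + 14 = 16.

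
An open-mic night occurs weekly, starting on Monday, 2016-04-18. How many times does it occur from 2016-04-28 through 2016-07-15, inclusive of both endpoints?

Occurrences land 7·i days after 2016-04-18 for i = 0, 1, 2, …
2016-04-28 is 10 days after the start; 10 ÷ 7 = 1 remainder 3; since the remainder is 3, round up to i = 2. First occurrence in the window: #3 on 2016-05-02 (2×7 = 14 days in).
2016-07-15 is 88 days after the start; 88 ÷ 7 = 12 remainder 4. Last occurrence in the window: #13 on 2016-07-11.
Occurrences #3 through #13: 11 in total.

11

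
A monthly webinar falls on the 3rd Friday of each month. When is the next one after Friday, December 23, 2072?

January 20, 2073

December 2072 starts on a Thursday; its first Friday is the 2nd, so the 3rd Friday is the 16th — December 16, 2072.
That is not after December 23, 2072, so look at January 2073.
January 2073 starts on a Sunday; its first Friday is the 6th, so the 3rd Friday is the 20th — January 20, 2073.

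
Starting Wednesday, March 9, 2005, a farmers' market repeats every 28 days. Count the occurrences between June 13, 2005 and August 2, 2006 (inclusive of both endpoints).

Occurrences land 28·i days after March 9, 2005 for i = 0, 1, 2, …
June 13, 2005 is 96 days after the start; 96 ÷ 28 = 3 remainder 12; since the remainder is 12, round up to i = 4. First occurrence in the window: #5 on June 29, 2005 (4×28 = 112 days in).
August 2, 2006 is 511 days after the start; 511 ÷ 28 = 18 remainder 7. Last occurrence in the window: #19 on July 26, 2006.
Occurrences #5 through #19: 15 in total.

15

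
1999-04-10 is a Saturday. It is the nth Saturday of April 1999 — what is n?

Day 10 falls in week ⌈10/7⌉ of the month.
Days 1–7 hold the 1st Saturday, 8–14 the 2nd, 15–21 the 3rd, 22–28 the 4th, 29–31 the 5th.
10 is in the range for the 2nd.

2nd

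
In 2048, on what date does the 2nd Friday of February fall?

February 2048 begins on a Saturday, so the first Friday is February 7 (6 days later).
The 2nd Friday is 1 weeks later: 7 + 7 = 14.

14 February 2048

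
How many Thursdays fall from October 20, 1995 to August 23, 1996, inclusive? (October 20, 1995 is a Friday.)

44

October 20, 1995 is a Friday; the first Thursday on or after it is October 26, 1995 (6 days later).
From October 26, 1995 to August 23, 1996: 5 + 30 + 31 + 31 + 29 + 31 + 30 + 31 + 30 + 31 + 23 = 302 days (rest of October, November, December, January, February, March, April, May, June, July, August).
302 ÷ 7 = 43 full weeks with remainder 1, so 43 more Thursdays after the first → 44.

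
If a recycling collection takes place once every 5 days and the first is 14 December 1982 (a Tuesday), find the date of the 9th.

23 January 1983

The 9th occurrence is 8 intervals after the first: 8 × 5 = 40 days after 14 December 1982.
December has 31 days — 17 days to the end of December leaves 23.
23 days into January → 23 January 1983.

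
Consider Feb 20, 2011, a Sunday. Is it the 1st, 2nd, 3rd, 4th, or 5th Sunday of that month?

3rd

Day 20 falls in week ⌈20/7⌉ of the month.
Days 1–7 hold the 1st Sunday, 8–14 the 2nd, 15–21 the 3rd, 22–28 the 4th, 29–31 the 5th.
20 is in the range for the 3rd.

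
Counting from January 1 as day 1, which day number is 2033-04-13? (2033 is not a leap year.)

103

Days in months before April: 31 + 28 + 31 = 90.
Plus 13 days into April → day 103.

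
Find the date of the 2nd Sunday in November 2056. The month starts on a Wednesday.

2056-11-12

November 2056 begins on a Wednesday, so the first Sunday is November 5 (4 days later).
The 2nd Sunday is 1 weeks later: 5 + 7 = 12.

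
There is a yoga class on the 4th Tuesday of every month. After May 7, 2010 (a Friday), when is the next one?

May 2010 starts on a Saturday; its first Tuesday is the 4th, so the 4th Tuesday is the 25th — May 25, 2010.
May 25, 2010 is after May 7, 2010, so that is the next one.

May 25, 2010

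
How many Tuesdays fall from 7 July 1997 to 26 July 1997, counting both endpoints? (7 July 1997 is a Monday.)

3

7 July 1997 is a Monday; the first Tuesday on or after it is 8 July 1997 (1 day later).
From 8 July 1997 to 26 July 1997 is 26 − 8 = 18 days.
18 ÷ 7 = 2 full weeks with remainder 4, so 2 more Tuesdays after the first → 3.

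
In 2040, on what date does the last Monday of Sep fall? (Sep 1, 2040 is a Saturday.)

Sep 24, 2040

Sep 2040 begins on a Saturday, so the first Monday is Sep 3 (2 days later).
Sep 2040 has 30 days. Adding weeks: 3, 10, 17, 24 — the last one ≤ 30 is the 24th.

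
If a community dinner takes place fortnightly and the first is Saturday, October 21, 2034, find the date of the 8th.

January 27, 2035

The 8th occurrence is 7 intervals after the first: 7 × 14 = 98 days after October 21, 2034.
October has 31 days — 10 days to the end of October leaves 88.
November has 30 days (58 left).
December has 31 days (27 left).
27 days into January → January 27, 2035.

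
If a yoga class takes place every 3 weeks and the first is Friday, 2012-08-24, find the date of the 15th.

The 15th occurrence is 14 intervals after the first: 14 × 21 = 294 days after 2012-08-24.
August has 31 days — 7 days to the end of August leaves 287.
September has 30 days (257 left).
October has 31 days (226 left).
November has 30 days (196 left).
December has 31 days (165 left).
January has 31 days (134 left).
February has 28 days (106 left).
March has 31 days (75 left).
April has 30 days (45 left).
May has 31 days (14 left).
14 days into June → 2013-06-14.

2013-06-14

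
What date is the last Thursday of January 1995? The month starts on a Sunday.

January 26, 1995

January 1995 begins on a Sunday, so the first Thursday is January 5 (4 days later).
January 1995 has 31 days. Adding weeks: 5, 12, 19, 26 — the last one ≤ 31 is the 26th.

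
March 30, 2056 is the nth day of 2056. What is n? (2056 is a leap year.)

90

Days in months before March: 31 + 29 = 60.
Plus 30 days into March → day 90.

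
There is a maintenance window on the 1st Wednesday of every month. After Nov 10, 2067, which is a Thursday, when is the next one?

Dec 7, 2067

Nov 2067 starts on a Tuesday, so its 1st Wednesday is Nov 2, 2067 (1 day in).
That is not after Nov 10, 2067, so look at Dec 2067.
Dec 2067 starts on a Thursday, so its 1st Wednesday is Dec 7, 2067 (6 days in).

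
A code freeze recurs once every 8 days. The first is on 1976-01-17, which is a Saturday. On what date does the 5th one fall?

1976-02-18

The 5th occurrence is 4 intervals after the first: 4 × 8 = 32 days after 1976-01-17.
January has 31 days — 14 days to the end of January leaves 18.
18 days into February → 1976-02-18.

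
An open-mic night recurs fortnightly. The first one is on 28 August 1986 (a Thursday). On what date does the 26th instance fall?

The 26th occurrence is 25 intervals after the first: 25 × 14 = 350 days after 28 August 1986.
August has 31 days — 3 days to the end of August leaves 347.
September has 30 days (317 left).
October has 31 days (286 left).
November has 30 days (256 left).
December has 31 days (225 left).
January has 31 days (194 left).
February has 28 days (166 left).
March has 31 days (135 left).
April has 30 days (105 left).
May has 31 days (74 left).
June has 30 days (44 left).
July has 31 days (13 left).
13 days into August → 13 August 1987.

13 August 1987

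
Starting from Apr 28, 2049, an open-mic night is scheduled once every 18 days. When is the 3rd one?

The 3rd occurrence is 2 intervals after the first: 2 × 18 = 36 days after Apr 28, 2049.
Apr has 30 days — 2 days to the end of Apr leaves 34.
May has 31 days (3 left).
3 days into Jun → Jun 3, 2049.

Jun 3, 2049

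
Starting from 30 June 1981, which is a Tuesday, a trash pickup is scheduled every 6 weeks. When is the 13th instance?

16 November 1982

The 13th occurrence is 12 intervals after the first: 12 × 42 = 504 days after 30 June 1981.
June has 30 days — 0 days to the end of June leaves 504.
From end of June to end of 1981 is 184 days (320 left).
January has 31 days (289 left).
February has 28 days (261 left).
March has 31 days (230 left).
April has 30 days (200 left).
May has 31 days (169 left).
June has 30 days (139 left).
July has 31 days (108 left).
August has 31 days (77 left).
September has 30 days (47 left).
October has 31 days (16 left).
16 days into November → 16 November 1982.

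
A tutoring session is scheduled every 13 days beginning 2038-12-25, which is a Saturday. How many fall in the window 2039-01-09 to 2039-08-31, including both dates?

18

Occurrences land 13·i days after 2038-12-25 for i = 0, 1, 2, …
2039-01-09 is 15 days after the start; 15 ÷ 13 = 1 remainder 2; since the remainder is 2, round up to i = 2. First occurrence in the window: #3 on 2039-01-20 (2×13 = 26 days in).
2039-08-31 is 249 days after the start; 249 ÷ 13 = 19 remainder 2. Last occurrence in the window: #20 on 2039-08-29.
Occurrences #3 through #20: 18 in total.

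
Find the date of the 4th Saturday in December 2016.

2016-12-24

December 2016 begins on a Thursday, so the first Saturday is December 3 (2 days later).
The 4th Saturday is 3 weeks later: 3 + 21 = 24.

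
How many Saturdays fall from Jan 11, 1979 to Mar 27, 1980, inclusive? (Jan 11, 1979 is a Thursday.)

63

Jan 11, 1979 is a Thursday; the first Saturday on or after it is Jan 13, 1979 (2 days later).
From Jan 13, 1979 to Mar 27, 1980: 352 + 87 = 439 days (rest of 1979, to Mar 27, 1980 in 1980).
439 ÷ 7 = 62 full weeks with remainder 5, so 62 more Saturdays after the first → 63.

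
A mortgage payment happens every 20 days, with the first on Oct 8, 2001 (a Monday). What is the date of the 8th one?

Feb 25, 2002

The 8th occurrence is 7 intervals after the first: 7 × 20 = 140 days after Oct 8, 2001.
Oct has 31 days — 23 days to the end of Oct leaves 117.
Nov has 30 days (87 left).
Dec has 31 days (56 left).
Jan has 31 days (25 left).
25 days into Feb → Feb 25, 2002.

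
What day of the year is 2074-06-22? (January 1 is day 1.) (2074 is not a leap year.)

Days in months before June: 31 + 28 + 31 + 30 + 31 = 151.
Plus 22 days into June → day 173.

173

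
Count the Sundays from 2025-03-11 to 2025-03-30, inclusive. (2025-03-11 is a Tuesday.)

2025-03-11 is a Tuesday; the first Sunday on or after it is 2025-03-16 (5 days later).
From 2025-03-16 to 2025-03-30 is 30 − 16 = 14 days.
14 ÷ 7 = 2 full weeks with remainder 0, so 2 more Sundays after the first → 3.

3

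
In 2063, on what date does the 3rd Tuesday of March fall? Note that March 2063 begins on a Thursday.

March 2063 begins on a Thursday, so the first Tuesday is March 6 (5 days later).
The 3rd Tuesday is 2 weeks later: 6 + 14 = 20.

20 March 2063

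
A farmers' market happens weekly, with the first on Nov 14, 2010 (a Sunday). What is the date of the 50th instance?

Oct 23, 2011

The 50th occurrence is 49 intervals after the first: 49 × 7 = 343 days after Nov 14, 2010.
Nov has 30 days — 16 days to the end of Nov leaves 327.
Dec has 31 days (296 left).
Jan has 31 days (265 left).
Feb has 28 days (237 left).
Mar has 31 days (206 left).
Apr has 30 days (176 left).
May has 31 days (145 left).
Jun has 30 days (115 left).
Jul has 31 days (84 left).
Aug has 31 days (53 left).
Sep has 30 days (23 left).
23 days into Oct → Oct 23, 2011.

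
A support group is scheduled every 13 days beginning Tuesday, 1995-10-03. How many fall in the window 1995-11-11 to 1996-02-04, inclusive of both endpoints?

Occurrences land 13·i days after 1995-10-03 for i = 0, 1, 2, …
1995-11-11 is 39 days after the start; 39 ÷ 13 = 3 remainder 0. First occurrence in the window: #4 on 1995-11-11 (3×13 = 39 days in).
1996-02-04 is 124 days after the start; 124 ÷ 13 = 9 remainder 7. Last occurrence in the window: #10 on 1996-01-28.
Occurrences #4 through #10: 7 in total.

7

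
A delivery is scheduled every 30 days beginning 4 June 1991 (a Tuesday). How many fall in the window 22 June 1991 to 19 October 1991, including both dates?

4

Occurrences land 30·i days after 4 June 1991 for i = 0, 1, 2, …
22 June 1991 is 18 days after the start; 18 ÷ 30 = 0 remainder 18; since the remainder is 18, round up to i = 1. First occurrence in the window: #2 on 4 July 1991 (1×30 = 30 days in).
19 October 1991 is 137 days after the start; 137 ÷ 30 = 4 remainder 17. Last occurrence in the window: #5 on 2 October 1991.
Occurrences #2 through #5: 4 in total.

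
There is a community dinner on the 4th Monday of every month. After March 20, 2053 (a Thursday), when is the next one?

March 2053 starts on a Saturday; its first Monday is the 3rd, so the 4th Monday is the 24th — March 24, 2053.
March 24, 2053 is after March 20, 2053, so that is the next one.

March 24, 2053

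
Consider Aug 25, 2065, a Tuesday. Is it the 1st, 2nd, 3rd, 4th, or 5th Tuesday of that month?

Day 25 falls in week ⌈25/7⌉ of the month.
Days 1–7 hold the 1st Tuesday, 8–14 the 2nd, 15–21 the 3rd, 22–28 the 4th, 29–31 the 5th.
25 is in the range for the 4th.

4th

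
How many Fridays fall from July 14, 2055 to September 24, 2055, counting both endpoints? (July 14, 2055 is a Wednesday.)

July 14, 2055 is a Wednesday; the first Friday on or after it is July 16, 2055 (2 days later).
From July 16, 2055 to September 24, 2055: 15 + 31 + 24 = 70 days (rest of July, August, September).
70 ÷ 7 = 10 full weeks with remainder 0, so 10 more Fridays after the first → 11.

11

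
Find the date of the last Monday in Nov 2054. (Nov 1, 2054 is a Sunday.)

Nov 30, 2054

Nov 2054 begins on a Sunday, so the first Monday is Nov 2 (1 day later).
Nov 2054 has 30 days. Adding weeks: 2, 9, 16, 23, 30 — the last one ≤ 30 is the 30th.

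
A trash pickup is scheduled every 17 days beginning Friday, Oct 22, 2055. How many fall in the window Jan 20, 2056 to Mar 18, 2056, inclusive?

Occurrences land 17·i days after Oct 22, 2055 for i = 0, 1, 2, …
Jan 20, 2056 is 90 days after the start; 90 ÷ 17 = 5 remainder 5; since the remainder is 5, round up to i = 6. First occurrence in the window: #7 on Feb 1, 2056 (6×17 = 102 days in).
Mar 18, 2056 is 148 days after the start; 148 ÷ 17 = 8 remainder 12. Last occurrence in the window: #9 on Mar 6, 2056.
Occurrences #7 through #9: 3 in total.

3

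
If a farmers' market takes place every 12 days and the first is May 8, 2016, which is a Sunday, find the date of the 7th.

The 7th occurrence is 6 intervals after the first: 6 × 12 = 72 days after May 8, 2016.
May has 31 days — 23 days to the end of May leaves 49.
June has 30 days (19 left).
19 days into July → July 19, 2016.

July 19, 2016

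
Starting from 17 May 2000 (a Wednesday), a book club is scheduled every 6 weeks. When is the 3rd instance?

9 August 2000

The 3rd occurrence is 2 intervals after the first: 2 × 42 = 84 days after 17 May 2000.
May has 31 days — 14 days to the end of May leaves 70.
June has 30 days (40 left).
July has 31 days (9 left).
9 days into August → 9 August 2000.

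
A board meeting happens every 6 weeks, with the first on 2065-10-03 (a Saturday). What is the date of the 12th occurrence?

2067-01-08

The 12th occurrence is 11 intervals after the first: 11 × 42 = 462 days after 2065-10-03.
October has 31 days — 28 days to the end of October leaves 434.
From end of October to end of 2065 is 61 days (373 left).
2066 has 365 days (8 left).
8 days into January → 2067-01-08.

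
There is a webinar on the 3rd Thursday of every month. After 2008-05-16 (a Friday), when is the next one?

May 2008 starts on a Thursday; its first Thursday is the 1st, so the 3rd Thursday is the 15th — 2008-05-15.
That is not after 2008-05-16, so look at June 2008.
June 2008 starts on a Sunday; its first Thursday is the 5th, so the 3rd Thursday is the 19th — 2008-06-19.

2008-06-19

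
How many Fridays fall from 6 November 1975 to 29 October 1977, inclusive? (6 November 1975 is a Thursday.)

104

6 November 1975 is a Thursday; the first Friday on or after it is 7 November 1975 (1 day later).
From 7 November 1975 to 29 October 1977: 54 + 366 + 302 = 722 days (rest of 1975, 1976, to 29 October 1977 in 1977).
722 ÷ 7 = 103 full weeks with remainder 1, so 103 more Fridays after the first → 104.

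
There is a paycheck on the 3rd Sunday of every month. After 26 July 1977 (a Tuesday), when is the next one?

July 1977 starts on a Friday; its first Sunday is the 3rd, so the 3rd Sunday is the 17th — 17 July 1977.
That is not after 26 July 1977, so look at August 1977.
August 1977 starts on a Monday; its first Sunday is the 7th, so the 3rd Sunday is the 21st — 21 August 1977.

21 August 1977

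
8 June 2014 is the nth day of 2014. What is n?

Days in months before June: 31 + 28 + 31 + 30 + 31 = 151.
Plus 8 days into June → day 159.

159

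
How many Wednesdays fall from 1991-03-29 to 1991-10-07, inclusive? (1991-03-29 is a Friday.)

1991-03-29 is a Friday; the first Wednesday on or after it is 1991-04-03 (5 days later).
From 1991-04-03 to 1991-10-07: 27 + 31 + 30 + 31 + 31 + 30 + 7 = 187 days (rest of April, May, June, July, August, September, October).
187 ÷ 7 = 26 full weeks with remainder 5, so 26 more Wednesdays after the first → 27.

27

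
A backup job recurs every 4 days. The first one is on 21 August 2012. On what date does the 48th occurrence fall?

25 February 2013

The 48th occurrence is 47 intervals after the first: 47 × 4 = 188 days after 21 August 2012.
August has 31 days — 10 days to the end of August leaves 178.
September has 30 days (148 left).
October has 31 days (117 left).
November has 30 days (87 left).
December has 31 days (56 left).
January has 31 days (25 left).
25 days into February → 25 February 2013.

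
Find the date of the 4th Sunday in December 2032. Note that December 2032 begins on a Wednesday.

December 2032 begins on a Wednesday, so the first Sunday is December 5 (4 days later).
The 4th Sunday is 3 weeks later: 5 + 21 = 26.

2032-12-26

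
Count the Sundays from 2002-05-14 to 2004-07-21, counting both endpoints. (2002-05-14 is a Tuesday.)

2002-05-14 is a Tuesday; the first Sunday on or after it is 2002-05-19 (5 days later).
From 2002-05-19 to 2004-07-21: 226 + 365 + 203 = 794 days (rest of 2002, 2003, to 2004-07-21 in 2004).
794 ÷ 7 = 113 full weeks with remainder 3, so 113 more Sundays after the first → 114.

114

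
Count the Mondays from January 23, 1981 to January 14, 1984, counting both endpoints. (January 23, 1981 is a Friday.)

January 23, 1981 is a Friday; the first Monday on or after it is January 26, 1981 (3 days later).
From January 26, 1981 to January 14, 1984: 339 + 365 + 365 + 14 = 1083 days (rest of 1981, 1982, 1983, to January 14, 1984 in 1984).
1083 ÷ 7 = 154 full weeks with remainder 5, so 154 more Mondays after the first → 155.

155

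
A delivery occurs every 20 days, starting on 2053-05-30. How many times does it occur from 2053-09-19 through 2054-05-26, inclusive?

Occurrences land 20·i days after 2053-05-30 for i = 0, 1, 2, …
2053-09-19 is 112 days after the start; 112 ÷ 20 = 5 remainder 12; since the remainder is 12, round up to i = 6. First occurrence in the window: #7 on 2053-09-27 (6×20 = 120 days in).
2054-05-26 is 361 days after the start; 361 ÷ 20 = 18 remainder 1. Last occurrence in the window: #19 on 2054-05-25.
Occurrences #7 through #19: 13 in total.

13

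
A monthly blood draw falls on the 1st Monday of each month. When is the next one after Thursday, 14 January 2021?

January 2021 starts on a Friday, so its 1st Monday is 4 January 2021 (3 days in).
That is not after 14 January 2021, so look at February 2021.
February 2021 starts on a Monday, so its 1st Monday is 1 February 2021.

1 February 2021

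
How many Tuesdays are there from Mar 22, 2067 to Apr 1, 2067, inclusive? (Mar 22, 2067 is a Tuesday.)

Mar 22, 2067 is a Tuesday; the first Tuesday on or after it is Mar 22, 2067.
From Mar 22, 2067 to Apr 1, 2067: 9 + 1 = 10 days (rest of Mar, Apr).
10 ÷ 7 = 1 full weeks with remainder 3, so 1 more Tuesdays after the first → 2.

2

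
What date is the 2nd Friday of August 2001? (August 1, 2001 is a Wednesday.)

August 2001 begins on a Wednesday, so the first Friday is August 3 (2 days later).
The 2nd Friday is 1 weeks later: 3 + 7 = 10.

2001-08-10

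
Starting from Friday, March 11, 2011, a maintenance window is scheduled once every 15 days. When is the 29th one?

May 4, 2012

The 29th occurrence is 28 intervals after the first: 28 × 15 = 420 days after March 11, 2011.
March has 31 days — 20 days to the end of March leaves 400.
April has 30 days (370 left).
May has 31 days (339 left).
June has 30 days (309 left).
July has 31 days (278 left).
August has 31 days (247 left).
September has 30 days (217 left).
October has 31 days (186 left).
November has 30 days (156 left).
December has 31 days (125 left).
January has 31 days (94 left).
February has 29 days (65 left).
March has 31 days (34 left).
April has 30 days (4 left).
4 days into May → May 4, 2012.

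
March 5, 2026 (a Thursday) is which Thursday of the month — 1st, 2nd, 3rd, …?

1st

Day 5 falls in week ⌈5/7⌉ of the month.
Days 1–7 hold the 1st Thursday, 8–14 the 2nd, 15–21 the 3rd, 22–28 the 4th, 29–31 the 5th.
5 is in the range for the 1st.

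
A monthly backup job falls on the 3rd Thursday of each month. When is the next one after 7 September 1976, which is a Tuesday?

16 September 1976

September 1976 starts on a Wednesday; its first Thursday is the 2nd, so the 3rd Thursday is the 16th — 16 September 1976.
16 September 1976 is after 7 September 1976, so that is the next one.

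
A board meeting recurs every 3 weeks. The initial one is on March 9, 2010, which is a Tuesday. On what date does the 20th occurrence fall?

April 12, 2011

The 20th occurrence is 19 intervals after the first: 19 × 21 = 399 days after March 9, 2010.
March has 31 days — 22 days to the end of March leaves 377.
April has 30 days (347 left).
May has 31 days (316 left).
June has 30 days (286 left).
July has 31 days (255 left).
August has 31 days (224 left).
September has 30 days (194 left).
October has 31 days (163 left).
November has 30 days (133 left).
December has 31 days (102 left).
January has 31 days (71 left).
February has 28 days (43 left).
March has 31 days (12 left).
12 days into April → April 12, 2011.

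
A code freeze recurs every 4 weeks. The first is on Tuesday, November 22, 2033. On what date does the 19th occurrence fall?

The 19th occurrence is 18 intervals after the first: 18 × 28 = 504 days after November 22, 2033.
November has 30 days — 8 days to the end of November leaves 496.
From end of November to end of 2033 is 31 days (465 left).
2034 has 365 days (100 left).
January has 31 days (69 left).
February has 28 days (41 left).
March has 31 days (10 left).
10 days into April → April 10, 2035.

April 10, 2035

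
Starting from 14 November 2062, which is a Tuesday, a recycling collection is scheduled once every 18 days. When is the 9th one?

7 April 2063

The 9th occurrence is 8 intervals after the first: 8 × 18 = 144 days after 14 November 2062.
November has 30 days — 16 days to the end of November leaves 128.
December has 31 days (97 left).
January has 31 days (66 left).
February has 28 days (38 left).
March has 31 days (7 left).
7 days into April → 7 April 2063.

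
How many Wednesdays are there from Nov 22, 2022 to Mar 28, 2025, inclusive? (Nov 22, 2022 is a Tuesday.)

Nov 22, 2022 is a Tuesday; the first Wednesday on or after it is Nov 23, 2022 (1 day later).
From Nov 23, 2022 to Mar 28, 2025: 38 + 365 + 366 + 87 = 856 days (rest of 2022, 2023, 2024, to Mar 28, 2025 in 2025).
856 ÷ 7 = 122 full weeks with remainder 2, so 122 more Wednesdays after the first → 123.

123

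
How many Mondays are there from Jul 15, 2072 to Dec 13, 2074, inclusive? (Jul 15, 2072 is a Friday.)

Jul 15, 2072 is a Friday; the first Monday on or after it is Jul 18, 2072 (3 days later).
From Jul 18, 2072 to Dec 13, 2074: 166 + 365 + 347 = 878 days (rest of 2072, 2073, to Dec 13, 2074 in 2074).
878 ÷ 7 = 125 full weeks with remainder 3, so 125 more Mondays after the first → 126.

126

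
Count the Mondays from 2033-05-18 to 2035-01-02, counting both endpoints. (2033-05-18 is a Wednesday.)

85

2033-05-18 is a Wednesday; the first Monday on or after it is 2033-05-23 (5 days later).
From 2033-05-23 to 2035-01-02: 222 + 365 + 2 = 589 days (rest of 2033, 2034, to 2035-01-02 in 2035).
589 ÷ 7 = 84 full weeks with remainder 1, so 84 more Mondays after the first → 85.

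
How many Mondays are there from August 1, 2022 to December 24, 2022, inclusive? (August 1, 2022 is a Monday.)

21

August 1, 2022 is a Monday; the first Monday on or after it is August 1, 2022.
From August 1, 2022 to December 24, 2022: 30 + 30 + 31 + 30 + 24 = 145 days (rest of August, September, October, November, December).
145 ÷ 7 = 20 full weeks with remainder 5, so 20 more Mondays after the first → 21.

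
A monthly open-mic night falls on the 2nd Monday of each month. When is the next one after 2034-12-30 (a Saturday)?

December 2034 starts on a Friday; its first Monday is the 4th, so the 2nd Monday is the 11th — 2034-12-11.
That is not after 2034-12-30, so look at January 2035.
January 2035 starts on a Monday; its first Monday is the 1st, so the 2nd Monday is the 8th — 2035-01-08.

2035-01-08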